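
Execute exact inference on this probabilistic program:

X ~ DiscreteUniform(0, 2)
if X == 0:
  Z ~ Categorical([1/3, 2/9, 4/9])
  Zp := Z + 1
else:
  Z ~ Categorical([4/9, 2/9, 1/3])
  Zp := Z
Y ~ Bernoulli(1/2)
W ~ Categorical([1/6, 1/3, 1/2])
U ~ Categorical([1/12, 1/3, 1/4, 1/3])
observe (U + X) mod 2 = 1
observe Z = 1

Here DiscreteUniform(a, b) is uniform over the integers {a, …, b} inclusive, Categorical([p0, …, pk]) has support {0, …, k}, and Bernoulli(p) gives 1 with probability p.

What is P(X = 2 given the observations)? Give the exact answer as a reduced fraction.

Enumerate traces; 36 have nonzero weight after conditioning:
  (X=0, Z=1, Y=0, W=0, U=1) weight 1/486
  (X=0, Z=1, Y=0, W=0, U=3) weight 1/486
  (X=0, Z=1, Y=0, W=1, U=1) weight 1/243
  (X=0, Z=1, Y=0, W=1, U=3) weight 1/243
  (X=0, Z=1, Y=0, W=2, U=1) weight 1/162
  (X=0, Z=1, Y=0, W=2, U=3) weight 1/162
  (X=0, Z=1, Y=1, W=0, U=1) weight 1/486
  (X=0, Z=1, Y=1, W=0, U=3) weight 1/486
  (X=1, Z=1, Y=0, W=0, U=0) weight 1/1944
  (X=2, Z=1, Y=0, W=0, U=1) weight 1/486
  … 26 more
Group by X:
  weight(X=0) = 4/81
  weight(X=1) = 2/81
  weight(X=2) = 4/81
Total weight = 4/81 + 2/81 + 4/81 = 10/81
P(X=0 | obs) = 4/81 / 10/81 = 2/5
P(X=1 | obs) = 2/81 / 10/81 = 1/5
P(X=2 | obs) = 4/81 / 10/81 = 2/5

P(X = 2 | obs) = 2/5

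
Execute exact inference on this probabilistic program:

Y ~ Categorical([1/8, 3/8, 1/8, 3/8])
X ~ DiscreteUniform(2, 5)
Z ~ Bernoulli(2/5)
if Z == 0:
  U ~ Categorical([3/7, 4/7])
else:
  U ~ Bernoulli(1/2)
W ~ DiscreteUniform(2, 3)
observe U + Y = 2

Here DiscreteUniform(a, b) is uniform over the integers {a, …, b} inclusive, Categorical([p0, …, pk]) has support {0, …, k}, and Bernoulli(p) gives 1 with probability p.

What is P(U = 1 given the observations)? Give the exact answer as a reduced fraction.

Enumerate traces; 32 have nonzero weight after conditioning:
  (Y=1, X=2, Z=0, U=1, W=2) weight 9/560
  (Y=1, X=2, Z=0, U=1, W=3) weight 9/560
  (Y=1, X=2, Z=1, U=1, W=2) weight 3/320
  (Y=1, X=2, Z=1, U=1, W=3) weight 3/320
  (Y=1, X=3, Z=0, U=1, W=2) weight 9/560
  (Y=1, X=3, Z=0, U=1, W=3) weight 9/560
  (Y=1, X=3, Z=1, U=1, W=2) weight 3/320
  (Y=1, X=3, Z=1, U=1, W=3) weight 3/320
  (Y=2, X=2, Z=0, U=0, W=2) weight 9/2240
  … 23 more
Group by U:
  weight(U=0) = 2/35
  weight(U=1) = 57/280
Total weight = 2/35 + 57/280 = 73/280
P(U=0 | obs) = 2/35 / 73/280 = 16/73
P(U=1 | obs) = 57/280 / 73/280 = 57/73

P(U = 1 | obs) = 57/73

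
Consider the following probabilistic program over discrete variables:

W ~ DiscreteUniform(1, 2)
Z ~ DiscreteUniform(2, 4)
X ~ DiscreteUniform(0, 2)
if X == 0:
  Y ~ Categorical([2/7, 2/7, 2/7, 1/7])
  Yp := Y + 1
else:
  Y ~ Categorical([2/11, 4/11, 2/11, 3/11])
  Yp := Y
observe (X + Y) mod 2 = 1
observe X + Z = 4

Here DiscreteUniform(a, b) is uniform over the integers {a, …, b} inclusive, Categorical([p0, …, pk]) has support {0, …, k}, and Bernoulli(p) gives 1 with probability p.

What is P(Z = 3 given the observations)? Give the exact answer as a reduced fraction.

P(Z = 3 | obs) = 14/55

Enumerate traces; 12 have nonzero weight after conditioning:
  (W=1, Z=2, X=2, Y=1) weight 2/99
  (W=1, Z=2, X=2, Y=3) weight 1/66
  (W=1, Z=3, X=1, Y=0) weight 1/99
  (W=1, Z=3, X=1, Y=2) weight 1/99
  (W=1, Z=4, X=0, Y=1) weight 1/63
  (W=1, Z=4, X=0, Y=3) weight 1/126
  (W=2, Z=2, X=2, Y=1) weight 2/99
  (W=2, Z=2, X=2, Y=3) weight 1/66
  … 4 more
Group by Z:
  weight(Z=2) = 7/99
  weight(Z=3) = 4/99
  weight(Z=4) = 1/21
Total weight = 7/99 + 4/99 + 1/21 = 10/63
P(Z=2 | obs) = 7/99 / 10/63 = 49/110
P(Z=3 | obs) = 4/99 / 10/63 = 14/55
P(Z=4 | obs) = 1/21 / 10/63 = 3/10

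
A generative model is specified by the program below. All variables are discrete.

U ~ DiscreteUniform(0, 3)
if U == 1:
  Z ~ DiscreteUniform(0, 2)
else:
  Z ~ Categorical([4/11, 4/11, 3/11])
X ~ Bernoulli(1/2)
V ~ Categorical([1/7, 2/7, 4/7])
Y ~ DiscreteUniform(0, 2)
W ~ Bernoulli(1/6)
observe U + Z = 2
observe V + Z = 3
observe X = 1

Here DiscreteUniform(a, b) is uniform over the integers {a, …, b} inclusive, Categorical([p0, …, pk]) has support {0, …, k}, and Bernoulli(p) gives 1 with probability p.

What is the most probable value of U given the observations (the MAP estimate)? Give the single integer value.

argmax_v P(U = v | obs) = 1

Enumerate traces; 12 have nonzero weight after conditioning:
  (U=0, Z=2, X=1, V=1, Y=0, W=0) weight 5/1848
  (U=0, Z=2, X=1, V=1, Y=0, W=1) weight 1/1848
  (U=0, Z=2, X=1, V=1, Y=1, W=0) weight 5/1848
  (U=0, Z=2, X=1, V=1, Y=1, W=1) weight 1/1848
  (U=0, Z=2, X=1, V=1, Y=2, W=0) weight 5/1848
  (U=0, Z=2, X=1, V=1, Y=2, W=1) weight 1/1848
  (U=1, Z=1, X=1, V=2, Y=0, W=0) weight 5/756
  (U=1, Z=1, X=1, V=2, Y=0, W=1) weight 1/756
  … 4 more
Group by U:
  weight(U=0) = 3/308
  weight(U=1) = 1/42
Total weight = 3/308 + 1/42 = 31/924
P(U=0 | obs) = 3/308 / 31/924 = 9/31
P(U=1 | obs) = 1/42 / 31/924 = 22/31
argmax = 1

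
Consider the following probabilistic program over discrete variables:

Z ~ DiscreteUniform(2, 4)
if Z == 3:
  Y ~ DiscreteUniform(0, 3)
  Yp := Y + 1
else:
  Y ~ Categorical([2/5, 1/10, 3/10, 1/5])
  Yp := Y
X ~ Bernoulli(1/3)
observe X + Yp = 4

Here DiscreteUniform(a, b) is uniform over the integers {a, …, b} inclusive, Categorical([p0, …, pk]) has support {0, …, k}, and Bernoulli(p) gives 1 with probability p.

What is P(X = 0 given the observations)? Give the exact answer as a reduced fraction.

Enumerate traces; 4 have nonzero weight after conditioning:
  (Z=2, Y=3, X=1) weight 1/45
  (Z=3, Y=2, X=1) weight 1/36
  (Z=3, Y=3, X=0) weight 1/18
  (Z=4, Y=3, X=1) weight 1/45
Group by X:
  weight(X=0) = 1/18
  weight(X=1) = 13/180
Total weight = 1/18 + 13/180 = 23/180
P(X=0 | obs) = 1/18 / 23/180 = 10/23
P(X=1 | obs) = 13/180 / 23/180 = 13/23

P(X = 0 | obs) = 10/23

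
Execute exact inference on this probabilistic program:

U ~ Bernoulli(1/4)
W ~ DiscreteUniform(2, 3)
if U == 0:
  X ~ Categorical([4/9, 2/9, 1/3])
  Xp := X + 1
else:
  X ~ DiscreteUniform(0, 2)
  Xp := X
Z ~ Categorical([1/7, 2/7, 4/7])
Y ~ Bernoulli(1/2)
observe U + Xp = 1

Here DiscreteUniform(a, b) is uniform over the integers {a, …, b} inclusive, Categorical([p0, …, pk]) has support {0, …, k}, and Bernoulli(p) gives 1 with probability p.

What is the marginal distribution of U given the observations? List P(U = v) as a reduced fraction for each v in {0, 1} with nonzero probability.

P(U=0) = 4/5, P(U=1) = 1/5

Enumerate traces; 24 have nonzero weight after conditioning:
  (U=0, W=2, X=0, Z=0, Y=0) weight 1/84
  (U=0, W=2, X=0, Z=0, Y=1) weight 1/84
  (U=0, W=2, X=0, Z=1, Y=0) weight 1/42
  (U=0, W=2, X=0, Z=1, Y=1) weight 1/42
  (U=0, W=2, X=0, Z=2, Y=0) weight 1/21
  (U=0, W=2, X=0, Z=2, Y=1) weight 1/21
  (U=0, W=3, X=0, Z=0, Y=0) weight 1/84
  (U=0, W=3, X=0, Z=0, Y=1) weight 1/84
  (U=1, W=2, X=0, Z=0, Y=0) weight 1/336
  … 15 more
Group by U:
  weight(U=0) = 1/3
  weight(U=1) = 1/12
Total weight = 1/3 + 1/12 = 5/12
P(U=0 | obs) = 1/3 / 5/12 = 4/5
P(U=1 | obs) = 1/12 / 5/12 = 1/5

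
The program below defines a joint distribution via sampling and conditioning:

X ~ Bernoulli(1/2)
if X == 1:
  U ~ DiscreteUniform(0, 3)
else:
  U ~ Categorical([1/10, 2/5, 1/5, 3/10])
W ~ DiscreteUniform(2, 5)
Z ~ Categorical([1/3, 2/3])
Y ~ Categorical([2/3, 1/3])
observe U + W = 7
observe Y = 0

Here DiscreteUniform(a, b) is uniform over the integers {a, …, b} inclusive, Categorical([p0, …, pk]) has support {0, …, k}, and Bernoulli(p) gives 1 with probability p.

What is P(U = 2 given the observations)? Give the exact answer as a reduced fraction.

Enumerate traces; 8 have nonzero weight after conditioning:
  (X=0, U=2, W=5, Z=0, Y=0) weight 1/180
  (X=0, U=2, W=5, Z=1, Y=0) weight 1/90
  (X=0, U=3, W=4, Z=0, Y=0) weight 1/120
  (X=0, U=3, W=4, Z=1, Y=0) weight 1/60
  (X=1, U=2, W=5, Z=0, Y=0) weight 1/144
  (X=1, U=2, W=5, Z=1, Y=0) weight 1/72
  (X=1, U=3, W=4, Z=0, Y=0) weight 1/144
  (X=1, U=3, W=4, Z=1, Y=0) weight 1/72
Group by U:
  weight(U=2) = 3/80
  weight(U=3) = 11/240
Total weight = 3/80 + 11/240 = 1/12
P(U=2 | obs) = 3/80 / 1/12 = 9/20
P(U=3 | obs) = 11/240 / 1/12 = 11/20

P(U = 2 | obs) = 9/20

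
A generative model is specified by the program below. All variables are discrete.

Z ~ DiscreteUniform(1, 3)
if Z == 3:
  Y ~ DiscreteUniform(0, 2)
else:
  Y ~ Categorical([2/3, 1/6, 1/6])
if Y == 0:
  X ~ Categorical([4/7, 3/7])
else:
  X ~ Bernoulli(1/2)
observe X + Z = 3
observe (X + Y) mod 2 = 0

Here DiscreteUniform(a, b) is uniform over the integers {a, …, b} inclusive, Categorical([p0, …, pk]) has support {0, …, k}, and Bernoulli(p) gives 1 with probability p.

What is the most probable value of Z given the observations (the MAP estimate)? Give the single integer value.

Enumerate traces; 3 have nonzero weight after conditioning:
  (Z=2, Y=1, X=1) weight 1/36
  (Z=3, Y=0, X=0) weight 4/63
  (Z=3, Y=2, X=0) weight 1/18
Group by Z:
  weight(Z=2) = 1/36
  weight(Z=3) = 5/42
Total weight = 1/36 + 5/42 = 37/252
P(Z=2 | obs) = 1/36 / 37/252 = 7/37
P(Z=3 | obs) = 5/42 / 37/252 = 30/37
argmax = 3

argmax_v P(Z = v | obs) = 3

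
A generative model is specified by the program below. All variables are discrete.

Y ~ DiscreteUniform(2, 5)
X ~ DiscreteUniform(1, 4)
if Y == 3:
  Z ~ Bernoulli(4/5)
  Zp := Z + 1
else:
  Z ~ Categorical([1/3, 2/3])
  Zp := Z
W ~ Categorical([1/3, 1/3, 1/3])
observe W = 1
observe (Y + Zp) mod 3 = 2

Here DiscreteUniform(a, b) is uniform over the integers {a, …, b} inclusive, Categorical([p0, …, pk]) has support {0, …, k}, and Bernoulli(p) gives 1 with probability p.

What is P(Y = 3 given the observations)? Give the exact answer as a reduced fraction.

Enumerate traces; 16 have nonzero weight after conditioning:
  (Y=2, X=1, Z=0, W=1) weight 1/144
  (Y=2, X=2, Z=0, W=1) weight 1/144
  (Y=2, X=3, Z=0, W=1) weight 1/144
  (Y=2, X=4, Z=0, W=1) weight 1/144
  (Y=3, X=1, Z=1, W=1) weight 1/60
  (Y=3, X=2, Z=1, W=1) weight 1/60
  (Y=3, X=3, Z=1, W=1) weight 1/60
  (Y=3, X=4, Z=1, W=1) weight 1/60
  (Y=4, X=1, Z=1, W=1) weight 1/72
  (Y=5, X=1, Z=0, W=1) weight 1/144
  … 6 more
Group by Y:
  weight(Y=2) = 1/36
  weight(Y=3) = 1/15
  weight(Y=4) = 1/18
  weight(Y=5) = 1/36
Total weight = 1/36 + 1/15 + 1/18 + 1/36 = 8/45
P(Y=2 | obs) = 1/36 / 8/45 = 5/32
P(Y=3 | obs) = 1/15 / 8/45 = 3/8
P(Y=4 | obs) = 1/18 / 8/45 = 5/16
P(Y=5 | obs) = 1/36 / 8/45 = 5/32

P(Y = 3 | obs) = 3/8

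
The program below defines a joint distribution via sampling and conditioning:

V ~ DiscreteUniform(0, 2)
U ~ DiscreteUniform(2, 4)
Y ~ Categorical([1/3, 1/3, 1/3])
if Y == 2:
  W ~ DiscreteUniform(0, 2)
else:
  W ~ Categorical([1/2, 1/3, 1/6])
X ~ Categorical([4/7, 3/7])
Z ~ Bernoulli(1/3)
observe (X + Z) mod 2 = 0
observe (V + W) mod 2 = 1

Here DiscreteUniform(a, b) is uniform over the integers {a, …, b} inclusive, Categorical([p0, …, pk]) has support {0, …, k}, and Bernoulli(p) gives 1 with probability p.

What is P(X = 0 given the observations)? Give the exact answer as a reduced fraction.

Enumerate traces; 72 have nonzero weight after conditioning:
  (V=0, U=2, Y=0, W=1, X=0, Z=0) weight 8/1701
  (V=0, U=2, Y=0, W=1, X=1, Z=1) weight 1/567
  (V=0, U=2, Y=1, W=1, X=0, Z=0) weight 8/1701
  (V=0, U=2, Y=1, W=1, X=1, Z=1) weight 1/567
  (V=0, U=2, Y=2, W=1, X=0, Z=0) weight 8/1701
  (V=0, U=2, Y=2, W=1, X=1, Z=1) weight 1/567
  (V=0, U=3, Y=0, W=1, X=0, Z=0) weight 8/1701
  (V=0, U=3, Y=0, W=1, X=1, Z=1) weight 1/567
  … 64 more
Group by X:
  weight(X=0) = 32/189
  weight(X=1) = 4/63
Total weight = 32/189 + 4/63 = 44/189
P(X=0 | obs) = 32/189 / 44/189 = 8/11
P(X=1 | obs) = 4/63 / 44/189 = 3/11

P(X = 0 | obs) = 8/11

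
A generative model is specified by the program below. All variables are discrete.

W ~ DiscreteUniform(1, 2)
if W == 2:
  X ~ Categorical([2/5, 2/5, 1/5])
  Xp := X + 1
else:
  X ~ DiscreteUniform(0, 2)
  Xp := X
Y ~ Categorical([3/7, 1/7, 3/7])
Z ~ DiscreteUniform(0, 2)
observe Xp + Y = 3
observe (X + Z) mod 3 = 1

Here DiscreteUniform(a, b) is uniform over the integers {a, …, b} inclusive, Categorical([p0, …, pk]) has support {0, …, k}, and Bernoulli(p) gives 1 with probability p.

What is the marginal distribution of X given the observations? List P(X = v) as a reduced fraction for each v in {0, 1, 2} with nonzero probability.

Enumerate traces; 5 have nonzero weight after conditioning:
  (W=1, X=1, Y=2, Z=0) weight 1/42
  (W=1, X=2, Y=1, Z=2) weight 1/126
  (W=2, X=0, Y=2, Z=1) weight 1/35
  (W=2, X=1, Y=1, Z=0) weight 1/105
  (W=2, X=2, Y=0, Z=2) weight 1/70
Group by X:
  weight(X=0) = 1/35
  weight(X=1) = 1/30
  weight(X=2) = 1/45
Total weight = 1/35 + 1/30 + 1/45 = 53/630
P(X=0 | obs) = 1/35 / 53/630 = 18/53
P(X=1 | obs) = 1/30 / 53/630 = 21/53
P(X=2 | obs) = 1/45 / 53/630 = 14/53

P(X=0) = 18/53, P(X=1) = 21/53, P(X=2) = 14/53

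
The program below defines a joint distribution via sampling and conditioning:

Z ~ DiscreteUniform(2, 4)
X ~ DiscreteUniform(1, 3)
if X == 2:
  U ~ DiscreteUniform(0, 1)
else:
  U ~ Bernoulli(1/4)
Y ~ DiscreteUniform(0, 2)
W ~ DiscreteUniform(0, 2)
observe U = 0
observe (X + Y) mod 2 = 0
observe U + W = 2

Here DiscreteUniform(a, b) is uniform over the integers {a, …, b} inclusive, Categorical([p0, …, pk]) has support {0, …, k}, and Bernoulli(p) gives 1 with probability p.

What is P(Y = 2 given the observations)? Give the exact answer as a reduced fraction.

P(Y = 2 | obs) = 1/5

Enumerate traces; 12 have nonzero weight after conditioning:
  (Z=2, X=1, U=0, Y=1, W=2) weight 1/108
  (Z=2, X=2, U=0, Y=0, W=2) weight 1/162
  (Z=2, X=2, U=0, Y=2, W=2) weight 1/162
  (Z=2, X=3, U=0, Y=1, W=2) weight 1/108
  (Z=3, X=1, U=0, Y=1, W=2) weight 1/108
  (Z=3, X=2, U=0, Y=0, W=2) weight 1/162
  (Z=3, X=2, U=0, Y=2, W=2) weight 1/162
  (Z=3, X=3, U=0, Y=1, W=2) weight 1/108
  … 4 more
Group by Y:
  weight(Y=0) = 1/54
  weight(Y=1) = 1/18
  weight(Y=2) = 1/54
Total weight = 1/54 + 1/18 + 1/54 = 5/54
P(Y=0 | obs) = 1/54 / 5/54 = 1/5
P(Y=1 | obs) = 1/18 / 5/54 = 3/5
P(Y=2 | obs) = 1/54 / 5/54 = 1/5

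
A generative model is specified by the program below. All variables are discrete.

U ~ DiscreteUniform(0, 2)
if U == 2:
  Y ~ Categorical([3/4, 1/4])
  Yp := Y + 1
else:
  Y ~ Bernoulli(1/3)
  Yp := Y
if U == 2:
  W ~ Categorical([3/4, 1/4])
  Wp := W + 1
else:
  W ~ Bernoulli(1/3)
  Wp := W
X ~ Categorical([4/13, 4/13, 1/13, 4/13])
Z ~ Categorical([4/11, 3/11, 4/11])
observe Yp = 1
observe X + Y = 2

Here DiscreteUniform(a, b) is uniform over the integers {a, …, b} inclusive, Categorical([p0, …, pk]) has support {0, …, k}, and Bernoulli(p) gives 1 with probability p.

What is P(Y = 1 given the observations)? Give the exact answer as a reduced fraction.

P(Y = 1 | obs) = 32/41

Enumerate traces; 18 have nonzero weight after conditioning:
  (U=0, Y=1, W=0, X=1, Z=0) weight 32/3861
  (U=0, Y=1, W=0, X=1, Z=1) weight 8/1287
  (U=0, Y=1, W=0, X=1, Z=2) weight 32/3861
  (U=0, Y=1, W=1, X=1, Z=0) weight 16/3861
  (U=0, Y=1, W=1, X=1, Z=1) weight 4/1287
  (U=0, Y=1, W=1, X=1, Z=2) weight 16/3861
  (U=1, Y=1, W=0, X=1, Z=0) weight 32/3861
  (U=1, Y=1, W=0, X=1, Z=1) weight 8/1287
  (U=2, Y=0, W=0, X=2, Z=0) weight 3/572
  … 9 more
Group by Y:
  weight(Y=0) = 1/52
  weight(Y=1) = 8/117
Total weight = 1/52 + 8/117 = 41/468
P(Y=0 | obs) = 1/52 / 41/468 = 9/41
P(Y=1 | obs) = 8/117 / 41/468 = 32/41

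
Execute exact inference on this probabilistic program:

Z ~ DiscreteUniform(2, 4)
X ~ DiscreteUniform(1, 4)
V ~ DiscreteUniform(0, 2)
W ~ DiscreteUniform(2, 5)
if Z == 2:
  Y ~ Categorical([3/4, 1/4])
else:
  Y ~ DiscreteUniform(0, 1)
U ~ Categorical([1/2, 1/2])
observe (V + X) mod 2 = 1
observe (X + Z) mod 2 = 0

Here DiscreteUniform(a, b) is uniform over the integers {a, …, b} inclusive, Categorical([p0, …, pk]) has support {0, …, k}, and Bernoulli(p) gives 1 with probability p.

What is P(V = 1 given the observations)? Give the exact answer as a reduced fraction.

P(V = 1 | obs) = 1/2

Enumerate traces; 128 have nonzero weight after conditioning:
  (Z=2, X=2, V=1, W=2, Y=0, U=0) weight 1/384
  (Z=2, X=2, V=1, W=2, Y=0, U=1) weight 1/384
  (Z=2, X=2, V=1, W=2, Y=1, U=0) weight 1/1152
  (Z=2, X=2, V=1, W=2, Y=1, U=1) weight 1/1152
  (Z=2, X=2, V=1, W=3, Y=0, U=0) weight 1/384
  (Z=2, X=2, V=1, W=3, Y=0, U=1) weight 1/384
  (Z=2, X=2, V=1, W=3, Y=1, U=0) weight 1/1152
  (Z=2, X=2, V=1, W=3, Y=1, U=1) weight 1/1152
  (Z=3, X=1, V=0, W=2, Y=0, U=0) weight 1/576
  (Z=3, X=1, V=2, W=2, Y=0, U=0) weight 1/576
  … 118 more
Group by V:
  weight(V=0) = 1/18
  weight(V=1) = 1/9
  weight(V=2) = 1/18
Total weight = 1/18 + 1/9 + 1/18 = 2/9
P(V=0 | obs) = 1/18 / 2/9 = 1/4
P(V=1 | obs) = 1/9 / 2/9 = 1/2
P(V=2 | obs) = 1/18 / 2/9 = 1/4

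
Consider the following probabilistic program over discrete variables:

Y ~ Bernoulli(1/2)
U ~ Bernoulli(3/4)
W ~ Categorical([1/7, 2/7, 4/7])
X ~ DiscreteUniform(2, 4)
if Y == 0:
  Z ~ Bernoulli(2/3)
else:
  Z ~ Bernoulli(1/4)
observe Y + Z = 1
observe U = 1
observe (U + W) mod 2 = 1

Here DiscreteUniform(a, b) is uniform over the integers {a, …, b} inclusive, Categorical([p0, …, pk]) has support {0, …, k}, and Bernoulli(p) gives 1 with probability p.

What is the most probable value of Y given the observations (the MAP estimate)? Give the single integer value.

argmax_v P(Y = v | obs) = 1

Enumerate traces; 12 have nonzero weight after conditioning:
  (Y=0, U=1, W=0, X=2, Z=1) weight 1/84
  (Y=0, U=1, W=0, X=3, Z=1) weight 1/84
  (Y=0, U=1, W=0, X=4, Z=1) weight 1/84
  (Y=0, U=1, W=2, X=2, Z=1) weight 1/21
  (Y=0, U=1, W=2, X=3, Z=1) weight 1/21
  (Y=0, U=1, W=2, X=4, Z=1) weight 1/21
  (Y=1, U=1, W=0, X=2, Z=0) weight 3/224
  (Y=1, U=1, W=0, X=3, Z=0) weight 3/224
  … 4 more
Group by Y:
  weight(Y=0) = 5/28
  weight(Y=1) = 45/224
Total weight = 5/28 + 45/224 = 85/224
P(Y=0 | obs) = 5/28 / 85/224 = 8/17
P(Y=1 | obs) = 45/224 / 85/224 = 9/17
argmax = 1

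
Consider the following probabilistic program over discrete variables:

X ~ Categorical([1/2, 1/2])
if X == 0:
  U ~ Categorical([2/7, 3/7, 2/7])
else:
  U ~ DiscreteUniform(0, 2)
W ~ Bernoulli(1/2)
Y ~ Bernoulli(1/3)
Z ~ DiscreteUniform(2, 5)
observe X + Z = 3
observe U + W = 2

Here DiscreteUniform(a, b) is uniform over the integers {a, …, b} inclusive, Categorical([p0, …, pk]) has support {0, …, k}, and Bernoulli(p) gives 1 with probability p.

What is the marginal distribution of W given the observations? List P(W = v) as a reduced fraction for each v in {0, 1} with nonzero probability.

Enumerate traces; 8 have nonzero weight after conditioning:
  (X=0, U=1, W=1, Y=0, Z=3) weight 1/56
  (X=0, U=1, W=1, Y=1, Z=3) weight 1/112
  (X=0, U=2, W=0, Y=0, Z=3) weight 1/84
  (X=0, U=2, W=0, Y=1, Z=3) weight 1/168
  (X=1, U=1, W=1, Y=0, Z=2) weight 1/72
  (X=1, U=1, W=1, Y=1, Z=2) weight 1/144
  (X=1, U=2, W=0, Y=0, Z=2) weight 1/72
  (X=1, U=2, W=0, Y=1, Z=2) weight 1/144
Group by W:
  weight(W=0) = 13/336
  weight(W=1) = 1/21
Total weight = 13/336 + 1/21 = 29/336
P(W=0 | obs) = 13/336 / 29/336 = 13/29
P(W=1 | obs) = 1/21 / 29/336 = 16/29

P(W=0) = 13/29, P(W=1) = 16/29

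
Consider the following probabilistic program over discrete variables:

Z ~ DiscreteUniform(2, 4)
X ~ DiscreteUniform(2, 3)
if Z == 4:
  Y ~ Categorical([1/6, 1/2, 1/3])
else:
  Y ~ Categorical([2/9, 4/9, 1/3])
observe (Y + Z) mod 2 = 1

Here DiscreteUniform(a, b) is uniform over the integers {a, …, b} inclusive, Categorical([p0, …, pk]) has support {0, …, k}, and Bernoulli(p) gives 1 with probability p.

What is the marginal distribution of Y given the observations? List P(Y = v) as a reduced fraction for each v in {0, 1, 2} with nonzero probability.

Enumerate traces; 8 have nonzero weight after conditioning:
  (Z=2, X=2, Y=1) weight 2/27
  (Z=2, X=3, Y=1) weight 2/27
  (Z=3, X=2, Y=0) weight 1/27
  (Z=3, X=2, Y=2) weight 1/18
  (Z=3, X=3, Y=0) weight 1/27
  (Z=3, X=3, Y=2) weight 1/18
  (Z=4, X=2, Y=1) weight 1/12
  (Z=4, X=3, Y=1) weight 1/12
Group by Y:
  weight(Y=0) = 2/27
  weight(Y=1) = 17/54
  weight(Y=2) = 1/9
Total weight = 2/27 + 17/54 + 1/9 = 1/2
P(Y=0 | obs) = 2/27 / 1/2 = 4/27
P(Y=1 | obs) = 17/54 / 1/2 = 17/27
P(Y=2 | obs) = 1/9 / 1/2 = 2/9

P(Y=0) = 4/27, P(Y=1) = 17/27, P(Y=2) = 2/9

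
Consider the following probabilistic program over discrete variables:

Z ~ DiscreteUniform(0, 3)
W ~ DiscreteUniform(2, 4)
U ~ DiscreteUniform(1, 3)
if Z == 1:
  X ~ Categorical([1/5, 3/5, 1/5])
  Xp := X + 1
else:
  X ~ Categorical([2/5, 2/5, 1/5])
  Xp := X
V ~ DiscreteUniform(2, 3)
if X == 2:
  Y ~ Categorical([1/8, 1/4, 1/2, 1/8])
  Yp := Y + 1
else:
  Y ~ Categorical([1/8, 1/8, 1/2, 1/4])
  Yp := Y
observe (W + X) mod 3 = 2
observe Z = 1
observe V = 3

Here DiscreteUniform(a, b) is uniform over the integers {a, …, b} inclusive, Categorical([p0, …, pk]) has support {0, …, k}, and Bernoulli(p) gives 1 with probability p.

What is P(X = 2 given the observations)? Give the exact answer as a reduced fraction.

Enumerate traces; 36 have nonzero weight after conditioning:
  (Z=1, W=2, U=1, X=0, V=3, Y=0) weight 1/2880
  (Z=1, W=2, U=1, X=0, V=3, Y=1) weight 1/2880
  (Z=1, W=2, U=1, X=0, V=3, Y=2) weight 1/720
  (Z=1, W=2, U=1, X=0, V=3, Y=3) weight 1/1440
  (Z=1, W=2, U=2, X=0, V=3, Y=0) weight 1/2880
  (Z=1, W=2, U=2, X=0, V=3, Y=1) weight 1/2880
  (Z=1, W=2, U=2, X=0, V=3, Y=2) weight 1/720
  (Z=1, W=2, U=2, X=0, V=3, Y=3) weight 1/1440
  (Z=1, W=3, U=1, X=2, V=3, Y=0) weight 1/2880
  (Z=1, W=4, U=1, X=1, V=3, Y=0) weight 1/960
  … 26 more
Group by X:
  weight(X=0) = 1/120
  weight(X=1) = 1/40
  weight(X=2) = 1/120
Total weight = 1/120 + 1/40 + 1/120 = 1/24
P(X=0 | obs) = 1/120 / 1/24 = 1/5
P(X=1 | obs) = 1/40 / 1/24 = 3/5
P(X=2 | obs) = 1/120 / 1/24 = 1/5

P(X = 2 | obs) = 1/5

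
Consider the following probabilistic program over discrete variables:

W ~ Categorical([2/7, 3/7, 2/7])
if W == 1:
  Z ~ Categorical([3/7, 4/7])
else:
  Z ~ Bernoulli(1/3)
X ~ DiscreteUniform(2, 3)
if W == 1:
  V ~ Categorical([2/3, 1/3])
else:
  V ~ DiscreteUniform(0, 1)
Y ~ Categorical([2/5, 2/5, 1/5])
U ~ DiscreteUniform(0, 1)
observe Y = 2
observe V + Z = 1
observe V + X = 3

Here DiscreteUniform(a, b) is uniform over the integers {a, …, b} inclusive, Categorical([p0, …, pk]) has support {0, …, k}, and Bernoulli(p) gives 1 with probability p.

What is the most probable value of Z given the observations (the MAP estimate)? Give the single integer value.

Enumerate traces; 12 have nonzero weight after conditioning:
  (W=0, Z=0, X=2, V=1, Y=2, U=0) weight 1/210
  (W=0, Z=0, X=2, V=1, Y=2, U=1) weight 1/210
  (W=0, Z=1, X=3, V=0, Y=2, U=0) weight 1/420
  (W=0, Z=1, X=3, V=0, Y=2, U=1) weight 1/420
  (W=1, Z=0, X=2, V=1, Y=2, U=0) weight 3/980
  (W=1, Z=0, X=2, V=1, Y=2, U=1) weight 3/980
  (W=1, Z=1, X=3, V=0, Y=2, U=0) weight 2/245
  (W=1, Z=1, X=3, V=0, Y=2, U=1) weight 2/245
  … 4 more
Group by Z:
  weight(Z=0) = 37/1470
  weight(Z=1) = 19/735
Total weight = 37/1470 + 19/735 = 5/98
P(Z=0 | obs) = 37/1470 / 5/98 = 37/75
P(Z=1 | obs) = 19/735 / 5/98 = 38/75
argmax = 1

argmax_v P(Z = v | obs) = 1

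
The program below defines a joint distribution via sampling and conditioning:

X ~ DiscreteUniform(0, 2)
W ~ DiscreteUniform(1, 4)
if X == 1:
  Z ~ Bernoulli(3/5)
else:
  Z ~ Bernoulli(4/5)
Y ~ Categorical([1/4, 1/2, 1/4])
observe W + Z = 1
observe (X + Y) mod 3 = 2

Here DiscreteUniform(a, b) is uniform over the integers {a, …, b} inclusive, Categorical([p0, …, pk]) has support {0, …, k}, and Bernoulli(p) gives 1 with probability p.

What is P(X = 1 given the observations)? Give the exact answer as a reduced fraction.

P(X = 1 | obs) = 2/3

Enumerate traces; 3 have nonzero weight after conditioning:
  (X=0, W=1, Z=0, Y=2) weight 1/240
  (X=1, W=1, Z=0, Y=1) weight 1/60
  (X=2, W=1, Z=0, Y=0) weight 1/240
Group by X:
  weight(X=0) = 1/240
  weight(X=1) = 1/60
  weight(X=2) = 1/240
Total weight = 1/240 + 1/60 + 1/240 = 1/40
P(X=0 | obs) = 1/240 / 1/40 = 1/6
P(X=1 | obs) = 1/60 / 1/40 = 2/3
P(X=2 | obs) = 1/240 / 1/40 = 1/6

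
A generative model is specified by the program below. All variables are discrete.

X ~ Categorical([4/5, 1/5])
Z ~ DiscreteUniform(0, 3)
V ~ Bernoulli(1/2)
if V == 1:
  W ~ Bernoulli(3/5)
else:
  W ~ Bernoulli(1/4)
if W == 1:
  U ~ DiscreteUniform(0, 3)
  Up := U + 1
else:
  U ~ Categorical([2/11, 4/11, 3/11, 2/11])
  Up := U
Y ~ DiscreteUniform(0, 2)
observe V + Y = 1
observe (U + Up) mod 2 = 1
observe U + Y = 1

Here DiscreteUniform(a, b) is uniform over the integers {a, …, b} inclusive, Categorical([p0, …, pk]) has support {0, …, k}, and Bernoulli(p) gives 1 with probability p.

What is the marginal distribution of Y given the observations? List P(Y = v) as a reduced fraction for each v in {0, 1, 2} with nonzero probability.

P(Y=0) = 12/17, P(Y=1) = 5/17

Enumerate traces; 16 have nonzero weight after conditioning:
  (X=0, Z=0, V=0, W=1, U=0, Y=1) weight 1/480
  (X=0, Z=0, V=1, W=1, U=1, Y=0) weight 1/200
  (X=0, Z=1, V=0, W=1, U=0, Y=1) weight 1/480
  (X=0, Z=1, V=1, W=1, U=1, Y=0) weight 1/200
  (X=0, Z=2, V=0, W=1, U=0, Y=1) weight 1/480
  (X=0, Z=2, V=1, W=1, U=1, Y=0) weight 1/200
  (X=0, Z=3, V=0, W=1, U=0, Y=1) weight 1/480
  (X=0, Z=3, V=1, W=1, U=1, Y=0) weight 1/200
  … 8 more
Group by Y:
  weight(Y=0) = 1/40
  weight(Y=1) = 1/96
Total weight = 1/40 + 1/96 = 17/480
P(Y=0 | obs) = 1/40 / 17/480 = 12/17
P(Y=1 | obs) = 1/96 / 17/480 = 5/17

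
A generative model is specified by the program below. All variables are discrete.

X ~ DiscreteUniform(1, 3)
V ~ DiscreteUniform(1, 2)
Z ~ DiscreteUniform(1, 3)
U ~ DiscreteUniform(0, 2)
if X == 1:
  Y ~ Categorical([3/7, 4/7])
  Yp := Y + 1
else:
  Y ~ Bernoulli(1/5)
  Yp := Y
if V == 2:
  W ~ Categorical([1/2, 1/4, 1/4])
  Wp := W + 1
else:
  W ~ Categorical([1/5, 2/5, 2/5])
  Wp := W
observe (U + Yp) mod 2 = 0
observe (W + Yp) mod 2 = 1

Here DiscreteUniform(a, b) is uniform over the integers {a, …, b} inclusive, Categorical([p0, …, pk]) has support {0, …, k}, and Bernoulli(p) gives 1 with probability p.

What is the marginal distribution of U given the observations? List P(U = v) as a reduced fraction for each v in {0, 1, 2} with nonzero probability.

P(U=0) = 988/2759, P(U=1) = 783/2759, P(U=2) = 988/2759

Enumerate traces; 72 have nonzero weight after conditioning:
  (X=1, V=1, Z=1, U=0, Y=1, W=1) weight 4/945
  (X=1, V=1, Z=1, U=1, Y=0, W=0) weight 1/630
  (X=1, V=1, Z=1, U=1, Y=0, W=2) weight 1/315
  (X=1, V=1, Z=1, U=2, Y=1, W=1) weight 4/945
  (X=1, V=1, Z=2, U=0, Y=1, W=1) weight 4/945
  (X=1, V=1, Z=2, U=1, Y=0, W=0) weight 1/630
  (X=1, V=1, Z=2, U=1, Y=0, W=2) weight 1/315
  (X=1, V=1, Z=2, U=2, Y=1, W=1) weight 4/945
  … 64 more
Group by U:
  weight(U=0) = 247/3150
  weight(U=1) = 87/1400
  weight(U=2) = 247/3150
Total weight = 247/3150 + 87/1400 + 247/3150 = 2759/12600
P(U=0 | obs) = 247/3150 / 2759/12600 = 988/2759
P(U=1 | obs) = 87/1400 / 2759/12600 = 783/2759
P(U=2 | obs) = 247/3150 / 2759/12600 = 988/2759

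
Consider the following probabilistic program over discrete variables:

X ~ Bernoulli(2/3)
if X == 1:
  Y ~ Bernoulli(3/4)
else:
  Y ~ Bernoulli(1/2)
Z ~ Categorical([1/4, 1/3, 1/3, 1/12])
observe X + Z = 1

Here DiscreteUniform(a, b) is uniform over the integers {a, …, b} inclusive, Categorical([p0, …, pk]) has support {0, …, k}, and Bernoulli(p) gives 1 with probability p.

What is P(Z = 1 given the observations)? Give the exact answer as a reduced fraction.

P(Z = 1 | obs) = 2/5

Enumerate traces; 4 have nonzero weight after conditioning:
  (X=0, Y=0, Z=1) weight 1/18
  (X=0, Y=1, Z=1) weight 1/18
  (X=1, Y=0, Z=0) weight 1/24
  (X=1, Y=1, Z=0) weight 1/8
Group by Z:
  weight(Z=0) = 1/6
  weight(Z=1) = 1/9
Total weight = 1/6 + 1/9 = 5/18
P(Z=0 | obs) = 1/6 / 5/18 = 3/5
P(Z=1 | obs) = 1/9 / 5/18 = 2/5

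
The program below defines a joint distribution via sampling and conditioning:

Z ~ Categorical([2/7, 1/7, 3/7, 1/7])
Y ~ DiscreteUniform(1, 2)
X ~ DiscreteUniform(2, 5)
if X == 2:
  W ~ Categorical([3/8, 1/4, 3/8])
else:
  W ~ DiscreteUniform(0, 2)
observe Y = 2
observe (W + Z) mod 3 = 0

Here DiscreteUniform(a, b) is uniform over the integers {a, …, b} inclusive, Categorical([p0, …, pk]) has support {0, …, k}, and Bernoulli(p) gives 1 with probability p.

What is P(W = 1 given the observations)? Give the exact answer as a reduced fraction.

P(W = 1 | obs) = 15/37

Enumerate traces; 16 have nonzero weight after conditioning:
  (Z=0, Y=2, X=2, W=0) weight 3/224
  (Z=0, Y=2, X=3, W=0) weight 1/84
  (Z=0, Y=2, X=4, W=0) weight 1/84
  (Z=0, Y=2, X=5, W=0) weight 1/84
  (Z=1, Y=2, X=2, W=2) weight 3/448
  (Z=1, Y=2, X=3, W=2) weight 1/168
  (Z=1, Y=2, X=4, W=2) weight 1/168
  (Z=1, Y=2, X=5, W=2) weight 1/168
  (Z=2, Y=2, X=2, W=1) weight 3/224
  … 7 more
Group by W:
  weight(W=0) = 33/448
  weight(W=1) = 15/224
  weight(W=2) = 11/448
Total weight = 33/448 + 15/224 + 11/448 = 37/224
P(W=0 | obs) = 33/448 / 37/224 = 33/74
P(W=1 | obs) = 15/224 / 37/224 = 15/37
P(W=2 | obs) = 11/448 / 37/224 = 11/74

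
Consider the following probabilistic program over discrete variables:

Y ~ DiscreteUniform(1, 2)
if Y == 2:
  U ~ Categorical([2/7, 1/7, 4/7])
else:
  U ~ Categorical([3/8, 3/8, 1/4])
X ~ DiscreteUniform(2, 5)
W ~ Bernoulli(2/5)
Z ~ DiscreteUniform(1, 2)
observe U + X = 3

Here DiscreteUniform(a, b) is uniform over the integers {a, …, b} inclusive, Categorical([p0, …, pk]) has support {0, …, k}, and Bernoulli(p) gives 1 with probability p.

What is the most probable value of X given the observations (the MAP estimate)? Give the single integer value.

Enumerate traces; 16 have nonzero weight after conditioning:
  (Y=1, U=0, X=3, W=0, Z=1) weight 9/640
  (Y=1, U=0, X=3, W=0, Z=2) weight 9/640
  (Y=1, U=0, X=3, W=1, Z=1) weight 3/320
  (Y=1, U=0, X=3, W=1, Z=2) weight 3/320
  (Y=1, U=1, X=2, W=0, Z=1) weight 9/640
  (Y=1, U=1, X=2, W=0, Z=2) weight 9/640
  (Y=1, U=1, X=2, W=1, Z=1) weight 3/320
  (Y=1, U=1, X=2, W=1, Z=2) weight 3/320
  … 8 more
Group by X:
  weight(X=2) = 29/448
  weight(X=3) = 37/448
Total weight = 29/448 + 37/448 = 33/224
P(X=2 | obs) = 29/448 / 33/224 = 29/66
P(X=3 | obs) = 37/448 / 33/224 = 37/66
argmax = 3

argmax_v P(X = v | obs) = 3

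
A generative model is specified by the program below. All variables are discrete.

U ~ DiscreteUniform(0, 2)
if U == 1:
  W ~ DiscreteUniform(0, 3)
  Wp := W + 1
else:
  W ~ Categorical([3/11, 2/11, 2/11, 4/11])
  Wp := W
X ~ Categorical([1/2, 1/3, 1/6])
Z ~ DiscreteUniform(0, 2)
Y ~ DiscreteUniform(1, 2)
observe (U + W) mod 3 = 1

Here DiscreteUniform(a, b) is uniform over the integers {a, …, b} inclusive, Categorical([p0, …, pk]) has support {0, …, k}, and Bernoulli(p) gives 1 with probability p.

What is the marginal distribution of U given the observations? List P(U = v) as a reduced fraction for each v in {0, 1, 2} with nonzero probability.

P(U=0) = 4/19, P(U=1) = 11/19, P(U=2) = 4/19

Enumerate traces; 72 have nonzero weight after conditioning:
  (U=0, W=1, X=0, Z=0, Y=1) weight 1/198
  (U=0, W=1, X=0, Z=0, Y=2) weight 1/198
  (U=0, W=1, X=0, Z=1, Y=1) weight 1/198
  (U=0, W=1, X=0, Z=1, Y=2) weight 1/198
  (U=0, W=1, X=0, Z=2, Y=1) weight 1/198
  (U=0, W=1, X=0, Z=2, Y=2) weight 1/198
  (U=0, W=1, X=1, Z=0, Y=1) weight 1/297
  (U=0, W=1, X=1, Z=0, Y=2) weight 1/297
  (U=1, W=0, X=0, Z=0, Y=1) weight 1/144
  (U=2, W=2, X=0, Z=0, Y=1) weight 1/198
  … 62 more
Group by U:
  weight(U=0) = 2/33
  weight(U=1) = 1/6
  weight(U=2) = 2/33
Total weight = 2/33 + 1/6 + 2/33 = 19/66
P(U=0 | obs) = 2/33 / 19/66 = 4/19
P(U=1 | obs) = 1/6 / 19/66 = 11/19
P(U=2 | obs) = 2/33 / 19/66 = 4/19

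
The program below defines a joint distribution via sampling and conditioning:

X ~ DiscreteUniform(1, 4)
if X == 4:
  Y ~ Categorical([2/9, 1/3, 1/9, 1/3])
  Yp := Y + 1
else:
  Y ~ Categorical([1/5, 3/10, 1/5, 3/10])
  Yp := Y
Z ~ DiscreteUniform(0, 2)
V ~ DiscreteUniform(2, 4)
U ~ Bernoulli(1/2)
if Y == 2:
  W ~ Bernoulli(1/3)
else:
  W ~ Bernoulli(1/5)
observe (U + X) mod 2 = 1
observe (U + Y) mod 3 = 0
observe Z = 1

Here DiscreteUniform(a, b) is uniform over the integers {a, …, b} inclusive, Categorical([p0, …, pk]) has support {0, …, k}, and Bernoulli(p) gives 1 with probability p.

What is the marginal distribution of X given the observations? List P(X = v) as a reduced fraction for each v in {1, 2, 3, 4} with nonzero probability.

P(X=1) = 45/118, P(X=2) = 9/59, P(X=3) = 45/118, P(X=4) = 5/59

Enumerate traces; 36 have nonzero weight after conditioning:
  (X=1, Y=0, Z=1, V=2, U=0, W=0) weight 1/450
  (X=1, Y=0, Z=1, V=2, U=0, W=1) weight 1/1800
  (X=1, Y=0, Z=1, V=3, U=0, W=0) weight 1/450
  (X=1, Y=0, Z=1, V=3, U=0, W=1) weight 1/1800
  (X=1, Y=0, Z=1, V=4, U=0, W=0) weight 1/450
  (X=1, Y=0, Z=1, V=4, U=0, W=1) weight 1/1800
  (X=1, Y=3, Z=1, V=2, U=0, W=0) weight 1/300
  (X=1, Y=3, Z=1, V=2, U=0, W=1) weight 1/1200
  (X=2, Y=2, Z=1, V=2, U=1, W=0) weight 1/540
  (X=3, Y=0, Z=1, V=2, U=0, W=0) weight 1/450
  … 26 more
Group by X:
  weight(X=1) = 1/48
  weight(X=2) = 1/120
  weight(X=3) = 1/48
  weight(X=4) = 1/216
Total weight = 1/48 + 1/120 + 1/48 + 1/216 = 59/1080
P(X=1 | obs) = 1/48 / 59/1080 = 45/118
P(X=2 | obs) = 1/120 / 59/1080 = 9/59
P(X=3 | obs) = 1/48 / 59/1080 = 45/118
P(X=4 | obs) = 1/216 / 59/1080 = 5/59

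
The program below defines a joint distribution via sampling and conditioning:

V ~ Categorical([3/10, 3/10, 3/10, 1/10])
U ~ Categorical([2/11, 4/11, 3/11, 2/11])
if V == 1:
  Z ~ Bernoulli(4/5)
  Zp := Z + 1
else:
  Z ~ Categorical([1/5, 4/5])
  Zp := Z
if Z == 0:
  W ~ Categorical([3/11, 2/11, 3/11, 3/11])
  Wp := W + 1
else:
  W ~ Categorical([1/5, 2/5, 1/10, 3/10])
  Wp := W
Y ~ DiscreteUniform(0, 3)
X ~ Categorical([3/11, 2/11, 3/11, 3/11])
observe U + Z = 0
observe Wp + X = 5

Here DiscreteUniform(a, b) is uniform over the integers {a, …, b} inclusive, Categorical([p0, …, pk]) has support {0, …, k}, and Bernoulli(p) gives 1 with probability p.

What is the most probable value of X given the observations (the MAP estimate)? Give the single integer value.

argmax_v P(X = v | obs) = 2

Enumerate traces; 48 have nonzero weight after conditioning:
  (V=0, U=0, Z=0, W=1, Y=0, X=3) weight 9/66550
  (V=0, U=0, Z=0, W=1, Y=1, X=3) weight 9/66550
  (V=0, U=0, Z=0, W=1, Y=2, X=3) weight 9/66550
  (V=0, U=0, Z=0, W=1, Y=3, X=3) weight 9/66550
  (V=0, U=0, Z=0, W=2, Y=0, X=2) weight 27/133100
  (V=0, U=0, Z=0, W=2, Y=1, X=2) weight 27/133100
  (V=0, U=0, Z=0, W=2, Y=2, X=2) weight 27/133100
  (V=0, U=0, Z=0, W=2, Y=3, X=2) weight 27/133100
  (V=0, U=0, Z=0, W=3, Y=0, X=1) weight 9/66550
  … 39 more
Group by X:
  weight(X=1) = 12/6655
  weight(X=2) = 18/6655
  weight(X=3) = 12/6655
Total weight = 12/6655 + 18/6655 + 12/6655 = 42/6655
P(X=1 | obs) = 12/6655 / 42/6655 = 2/7
P(X=2 | obs) = 18/6655 / 42/6655 = 3/7
P(X=3 | obs) = 12/6655 / 42/6655 = 2/7
argmax = 2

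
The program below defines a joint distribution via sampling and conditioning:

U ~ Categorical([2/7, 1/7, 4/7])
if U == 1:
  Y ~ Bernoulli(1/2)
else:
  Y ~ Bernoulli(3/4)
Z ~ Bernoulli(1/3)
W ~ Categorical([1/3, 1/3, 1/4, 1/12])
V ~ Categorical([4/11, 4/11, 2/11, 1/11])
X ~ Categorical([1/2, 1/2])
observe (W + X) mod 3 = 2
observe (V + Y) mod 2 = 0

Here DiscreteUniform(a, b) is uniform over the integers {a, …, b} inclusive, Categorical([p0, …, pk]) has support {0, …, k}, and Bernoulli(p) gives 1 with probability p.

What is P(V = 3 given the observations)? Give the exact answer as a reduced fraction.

Enumerate traces; 48 have nonzero weight after conditioning:
  (U=0, Y=0, Z=0, W=1, V=0, X=1) weight 2/693
  (U=0, Y=0, Z=0, W=1, V=2, X=1) weight 1/693
  (U=0, Y=0, Z=0, W=2, V=0, X=0) weight 1/462
  (U=0, Y=0, Z=0, W=2, V=2, X=0) weight 1/924
  (U=0, Y=0, Z=1, W=1, V=0, X=1) weight 1/693
  (U=0, Y=0, Z=1, W=1, V=2, X=1) weight 1/1386
  (U=0, Y=0, Z=1, W=2, V=0, X=0) weight 1/924
  (U=0, Y=0, Z=1, W=2, V=2, X=0) weight 1/1848
  (U=0, Y=1, Z=0, W=1, V=1, X=1) weight 2/231
  (U=0, Y=1, Z=0, W=1, V=3, X=1) weight 1/462
  … 38 more
Group by V:
  weight(V=0) = 1/33
  weight(V=1) = 5/66
  weight(V=2) = 1/66
  weight(V=3) = 5/264
Total weight = 1/33 + 5/66 + 1/66 + 5/264 = 37/264
P(V=0 | obs) = 1/33 / 37/264 = 8/37
P(V=1 | obs) = 5/66 / 37/264 = 20/37
P(V=2 | obs) = 1/66 / 37/264 = 4/37
P(V=3 | obs) = 5/264 / 37/264 = 5/37

P(V = 3 | obs) = 5/37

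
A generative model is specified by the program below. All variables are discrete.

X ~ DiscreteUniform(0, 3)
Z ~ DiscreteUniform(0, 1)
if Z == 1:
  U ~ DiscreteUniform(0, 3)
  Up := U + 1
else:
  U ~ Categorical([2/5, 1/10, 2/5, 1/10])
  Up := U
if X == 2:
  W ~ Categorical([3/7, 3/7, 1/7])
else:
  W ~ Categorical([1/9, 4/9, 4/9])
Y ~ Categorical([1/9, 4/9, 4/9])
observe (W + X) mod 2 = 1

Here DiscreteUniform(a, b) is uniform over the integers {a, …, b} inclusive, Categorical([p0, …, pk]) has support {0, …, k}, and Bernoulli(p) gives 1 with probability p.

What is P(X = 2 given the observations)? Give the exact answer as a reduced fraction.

P(X = 2 | obs) = 27/125

Enumerate traces; 144 have nonzero weight after conditioning:
  (X=0, Z=0, U=0, W=1, Y=0) weight 1/405
  (X=0, Z=0, U=0, W=1, Y=1) weight 4/405
  (X=0, Z=0, U=0, W=1, Y=2) weight 4/405
  (X=0, Z=0, U=1, W=1, Y=0) weight 1/1620
  (X=0, Z=0, U=1, W=1, Y=1) weight 1/405
  (X=0, Z=0, U=1, W=1, Y=2) weight 1/405
  (X=0, Z=0, U=2, W=1, Y=0) weight 1/405
  (X=0, Z=0, U=2, W=1, Y=1) weight 4/405
  (X=1, Z=0, U=0, W=0, Y=0) weight 1/1620
  (X=2, Z=0, U=0, W=1, Y=0) weight 1/420
  … 134 more
Group by X:
  weight(X=0) = 1/9
  weight(X=1) = 5/36
  weight(X=2) = 3/28
  weight(X=3) = 5/36
Total weight = 1/9 + 5/36 + 3/28 + 5/36 = 125/252
P(X=0 | obs) = 1/9 / 125/252 = 28/125
P(X=1 | obs) = 5/36 / 125/252 = 7/25
P(X=2 | obs) = 3/28 / 125/252 = 27/125
P(X=3 | obs) = 5/36 / 125/252 = 7/25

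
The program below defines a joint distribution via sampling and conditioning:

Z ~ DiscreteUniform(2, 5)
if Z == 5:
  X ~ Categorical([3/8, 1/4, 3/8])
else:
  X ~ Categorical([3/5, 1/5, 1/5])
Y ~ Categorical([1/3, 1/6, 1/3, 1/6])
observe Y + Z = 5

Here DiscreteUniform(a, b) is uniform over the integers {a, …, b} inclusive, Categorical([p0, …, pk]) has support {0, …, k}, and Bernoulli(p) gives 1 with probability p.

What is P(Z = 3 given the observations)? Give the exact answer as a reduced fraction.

Enumerate traces; 12 have nonzero weight after conditioning:
  (Z=2, X=0, Y=3) weight 1/40
  (Z=2, X=1, Y=3) weight 1/120
  (Z=2, X=2, Y=3) weight 1/120
  (Z=3, X=0, Y=2) weight 1/20
  (Z=3, X=1, Y=2) weight 1/60
  (Z=3, X=2, Y=2) weight 1/60
  (Z=4, X=0, Y=1) weight 1/40
  (Z=4, X=1, Y=1) weight 1/120
  (Z=5, X=0, Y=0) weight 1/32
  … 3 more
Group by Z:
  weight(Z=2) = 1/24
  weight(Z=3) = 1/12
  weight(Z=4) = 1/24
  weight(Z=5) = 1/12
Total weight = 1/24 + 1/12 + 1/24 + 1/12 = 1/4
P(Z=2 | obs) = 1/24 / 1/4 = 1/6
P(Z=3 | obs) = 1/12 / 1/4 = 1/3
P(Z=4 | obs) = 1/24 / 1/4 = 1/6
P(Z=5 | obs) = 1/12 / 1/4 = 1/3

P(Z = 3 | obs) = 1/3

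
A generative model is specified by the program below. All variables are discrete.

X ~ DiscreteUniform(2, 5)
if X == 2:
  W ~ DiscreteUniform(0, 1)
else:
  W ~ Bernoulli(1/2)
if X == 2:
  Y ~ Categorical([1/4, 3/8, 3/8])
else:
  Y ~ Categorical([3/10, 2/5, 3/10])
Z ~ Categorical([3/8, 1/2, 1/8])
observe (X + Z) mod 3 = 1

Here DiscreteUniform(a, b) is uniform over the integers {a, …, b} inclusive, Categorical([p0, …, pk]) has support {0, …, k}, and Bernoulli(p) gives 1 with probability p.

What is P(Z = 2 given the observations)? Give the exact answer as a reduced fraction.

Enumerate traces; 24 have nonzero weight after conditioning:
  (X=2, W=0, Y=0, Z=2) weight 1/256
  (X=2, W=0, Y=1, Z=2) weight 3/512
  (X=2, W=0, Y=2, Z=2) weight 3/512
  (X=2, W=1, Y=0, Z=2) weight 1/256
  (X=2, W=1, Y=1, Z=2) weight 3/512
  (X=2, W=1, Y=2, Z=2) weight 3/512
  (X=3, W=0, Y=0, Z=1) weight 3/160
  (X=3, W=0, Y=1, Z=1) weight 1/40
  (X=4, W=0, Y=0, Z=0) weight 9/640
  … 15 more
Group by Z:
  weight(Z=0) = 3/32
  weight(Z=1) = 1/8
  weight(Z=2) = 1/16
Total weight = 3/32 + 1/8 + 1/16 = 9/32
P(Z=0 | obs) = 3/32 / 9/32 = 1/3
P(Z=1 | obs) = 1/8 / 9/32 = 4/9
P(Z=2 | obs) = 1/16 / 9/32 = 2/9

P(Z = 2 | obs) = 2/9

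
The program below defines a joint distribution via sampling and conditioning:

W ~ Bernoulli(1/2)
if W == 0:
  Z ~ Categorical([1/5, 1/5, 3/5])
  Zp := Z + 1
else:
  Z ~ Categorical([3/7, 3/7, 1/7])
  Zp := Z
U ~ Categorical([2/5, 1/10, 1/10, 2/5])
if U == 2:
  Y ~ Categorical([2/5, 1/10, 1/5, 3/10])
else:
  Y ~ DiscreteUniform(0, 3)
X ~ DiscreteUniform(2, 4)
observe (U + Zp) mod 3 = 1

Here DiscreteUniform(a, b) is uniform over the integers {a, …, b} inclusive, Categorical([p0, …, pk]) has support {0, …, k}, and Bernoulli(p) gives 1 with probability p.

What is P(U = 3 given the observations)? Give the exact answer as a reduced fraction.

Enumerate traces; 96 have nonzero weight after conditioning:
  (W=0, Z=0, U=0, Y=0, X=2) weight 1/300
  (W=0, Z=0, U=0, Y=0, X=3) weight 1/300
  (W=0, Z=0, U=0, Y=0, X=4) weight 1/300
  (W=0, Z=0, U=0, Y=1, X=2) weight 1/300
  (W=0, Z=0, U=0, Y=1, X=3) weight 1/300
  (W=0, Z=0, U=0, Y=1, X=4) weight 1/300
  (W=0, Z=0, U=0, Y=2, X=2) weight 1/300
  (W=0, Z=0, U=0, Y=2, X=3) weight 1/300
  (W=0, Z=0, U=3, Y=0, X=2) weight 1/300
  (W=0, Z=1, U=2, Y=0, X=2) weight 1/750
  … 86 more
Group by U:
  weight(U=0) = 22/175
  weight(U=1) = 9/175
  weight(U=2) = 3/175
  weight(U=3) = 22/175
Total weight = 22/175 + 9/175 + 3/175 + 22/175 = 8/25
P(U=0 | obs) = 22/175 / 8/25 = 11/28
P(U=1 | obs) = 9/175 / 8/25 = 9/56
P(U=2 | obs) = 3/175 / 8/25 = 3/56
P(U=3 | obs) = 22/175 / 8/25 = 11/28

P(U = 3 | obs) = 11/28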